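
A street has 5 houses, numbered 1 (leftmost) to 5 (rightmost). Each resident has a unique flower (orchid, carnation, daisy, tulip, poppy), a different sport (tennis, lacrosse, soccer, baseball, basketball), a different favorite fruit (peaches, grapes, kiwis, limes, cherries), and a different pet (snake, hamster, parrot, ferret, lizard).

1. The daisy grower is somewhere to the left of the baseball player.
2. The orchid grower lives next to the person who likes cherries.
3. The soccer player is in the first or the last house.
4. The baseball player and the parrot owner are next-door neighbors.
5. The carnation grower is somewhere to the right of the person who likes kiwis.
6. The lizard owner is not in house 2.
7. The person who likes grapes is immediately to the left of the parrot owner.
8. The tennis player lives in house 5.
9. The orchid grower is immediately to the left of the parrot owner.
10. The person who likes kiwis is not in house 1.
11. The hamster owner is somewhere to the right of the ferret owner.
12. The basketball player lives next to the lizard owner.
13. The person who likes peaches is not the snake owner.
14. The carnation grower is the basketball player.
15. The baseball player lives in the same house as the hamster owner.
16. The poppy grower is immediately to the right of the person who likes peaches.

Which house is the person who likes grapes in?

3

Clue 8: the tennis player is in house 5.
So house 1 gets soccer for sport.
The carnation grower is narrowed to house 3 or 4; consider each.
Placing it in house 3 leads to a contradiction, so it's in house 4.
By clue 14, the basketball player is in house 4.
House 5's favorite fruit must be limes (nothing else left).
The daisy grower is narrowed to house 1 or 2; consider each.
Placing it in house 2 leads to a contradiction, so it's in house 1.
The orchid grower is narrowed to house 2 or 3; consider each.
Placing it in house 2 leads to a contradiction, so it's in house 3.
By clue 9, the parrot owner is in house 4.
The only favorite fruit still possible for house 1 is peaches.
That leaves cherries as the favorite fruit for house 4.
By clue 4, the baseball player is in house 3.
Clue 7 places the person who likes grapes in house 3.
From clue 15, the hamster owner must be in house 3.
By clue 16, the poppy grower is in house 2.
That leaves tulip as the flower for house 5.
The only sport still possible for house 2 is lacrosse.
So house 2 gets kiwis for favorite fruit.
So house 1 gets ferret for pet.
That leaves snake as the pet for house 2.
House 5 pet: only lizard fits.
So: house 1 = daisy/soccer/peaches/ferret, house 2 = poppy/lacrosse/kiwis/snake, house 3 = orchid/baseball/grapes/hamster, house 4 = carnation/basketball/cherries/parrot, house 5 = tulip/tennis/limes/lizard.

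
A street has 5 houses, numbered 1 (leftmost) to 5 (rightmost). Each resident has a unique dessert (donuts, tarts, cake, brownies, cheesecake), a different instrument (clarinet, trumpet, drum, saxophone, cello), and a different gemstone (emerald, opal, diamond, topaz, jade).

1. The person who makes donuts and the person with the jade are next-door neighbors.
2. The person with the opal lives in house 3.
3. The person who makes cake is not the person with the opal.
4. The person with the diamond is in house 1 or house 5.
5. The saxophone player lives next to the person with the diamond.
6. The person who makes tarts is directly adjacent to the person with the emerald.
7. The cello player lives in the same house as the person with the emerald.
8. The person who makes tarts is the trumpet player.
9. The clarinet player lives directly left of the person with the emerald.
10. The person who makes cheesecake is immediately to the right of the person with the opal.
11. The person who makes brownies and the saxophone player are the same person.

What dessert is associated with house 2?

The person with the opal is in house 3 (clue 2).
From clue 10, the person who makes cheesecake must be in house 4.
From clue 11, the saxophone player must be in house 2.
House 2's dessert must be brownies (nothing else left).
House 4's instrument must be cello (nothing else left).
From clue 5, the person with the diamond must be in house 1.
By clue 7, the person with the emerald is in house 4.
Clue 9: the clarinet player is in house 3.
The only gemstone still possible for house 2 is jade.
House 5 gemstone: only topaz fits.
The person who makes tarts is in house 5 (clue 8).
The trumpet player is in house 5 (clue 8).
The only dessert still possible for house 1 is cake.
House 3 dessert: only donuts fits.
So house 1 gets drum for instrument.
So: house 1 = cake/drum/diamond, house 2 = brownies/saxophone/jade, house 3 = donuts/clarinet/opal, house 4 = cheesecake/cello/emerald, house 5 = tarts/trumpet/topaz.

brownies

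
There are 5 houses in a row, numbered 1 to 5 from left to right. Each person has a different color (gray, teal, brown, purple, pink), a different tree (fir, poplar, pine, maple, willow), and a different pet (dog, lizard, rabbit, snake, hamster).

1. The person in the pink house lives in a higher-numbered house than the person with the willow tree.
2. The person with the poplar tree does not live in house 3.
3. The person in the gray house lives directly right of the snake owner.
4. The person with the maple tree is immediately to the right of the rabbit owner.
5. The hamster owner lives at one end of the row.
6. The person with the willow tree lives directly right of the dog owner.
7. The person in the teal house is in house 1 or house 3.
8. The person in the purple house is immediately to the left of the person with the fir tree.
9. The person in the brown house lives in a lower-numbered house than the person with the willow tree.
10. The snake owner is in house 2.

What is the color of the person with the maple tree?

The snake owner is in house 2 (clue 10).
The person in the gray house is in house 3 (clue 3).
That leaves teal as the color for house 1.
That leaves brown as the color for house 2.
House 4's color must be purple (nothing else left).
House 5's color must be pink (nothing else left).
The person with the fir tree is in house 5 (clue 8).
By clue 9, the person with the willow tree is in house 4.
House 3 tree: only pine fits.
From clue 4, the rabbit owner must be in house 1.
By clue 6, the dog owner is in house 3.
The only tree still possible for house 1 is poplar.
House 2's tree must be maple (nothing else left).
So house 4 gets lizard for pet.
So house 5 gets hamster for pet.
So: house 1 = teal/poplar/rabbit, house 2 = brown/maple/snake, house 3 = gray/pine/dog, house 4 = purple/willow/lizard, house 5 = pink/fir/hamster.

brown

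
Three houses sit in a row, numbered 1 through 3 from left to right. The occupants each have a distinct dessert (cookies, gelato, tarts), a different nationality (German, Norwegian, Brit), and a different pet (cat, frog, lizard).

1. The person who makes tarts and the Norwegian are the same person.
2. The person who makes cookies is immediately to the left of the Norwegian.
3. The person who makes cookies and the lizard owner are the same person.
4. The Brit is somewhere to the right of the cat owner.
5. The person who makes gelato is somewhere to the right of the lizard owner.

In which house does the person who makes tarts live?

That leaves German as the nationality for house 1.
House 3 pet: only frog fits.
House 1 dessert: only cookies fits.
Clue 2 places the Norwegian in house 2.
By clue 3, the lizard owner is in house 1.
So house 3 gets Brit for nationality.
The only pet still possible for house 2 is cat.
Clue 1: the person who makes tarts is in house 2.
House 3's dessert must be gelato (nothing else left).
So: house 1 = cookies/German/lizard, house 2 = tarts/Norwegian/cat, house 3 = gelato/Brit/frog.

2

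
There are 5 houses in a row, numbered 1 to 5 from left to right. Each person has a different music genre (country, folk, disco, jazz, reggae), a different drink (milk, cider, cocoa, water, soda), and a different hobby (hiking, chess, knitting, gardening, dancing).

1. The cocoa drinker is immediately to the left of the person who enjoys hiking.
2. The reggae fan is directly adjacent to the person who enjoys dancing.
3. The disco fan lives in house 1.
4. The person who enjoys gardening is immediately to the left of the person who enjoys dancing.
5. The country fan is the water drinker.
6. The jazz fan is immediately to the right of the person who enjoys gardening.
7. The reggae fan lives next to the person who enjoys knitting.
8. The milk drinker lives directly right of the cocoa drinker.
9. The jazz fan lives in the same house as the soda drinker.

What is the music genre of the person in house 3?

The disco fan is in house 1 (clue 3).
The country fan is narrowed to house 2 or 3 or 4 or 5; consider each.
Placing it in house 2 and house 4 and house 5 leads to a contradiction, so it's in house 3.
By clue 5, the water drinker is in house 3.
House 2 music genre: only folk fits.
House 1's hobby must be chess (nothing else left).
House 2's hobby must be hiking (nothing else left).
The cocoa drinker is in house 1 (clue 1).
Clue 8: the milk drinker is in house 2.
The jazz fan is narrowed to house 4 or 5; consider each.
Placing it in house 4 leads to a contradiction, so it's in house 5.
From clue 6, the person who enjoys gardening must be in house 4.
By clue 9, the soda drinker is in house 5.
That leaves reggae as the music genre for house 4.
House 4's drink must be cider (nothing else left).
That leaves knitting as the hobby for house 3.
The only hobby still possible for house 5 is dancing.
So: house 1 = disco/cocoa/chess, house 2 = folk/milk/hiking, house 3 = country/water/knitting, house 4 = reggae/cider/gardening, house 5 = jazz/soda/dancing.

country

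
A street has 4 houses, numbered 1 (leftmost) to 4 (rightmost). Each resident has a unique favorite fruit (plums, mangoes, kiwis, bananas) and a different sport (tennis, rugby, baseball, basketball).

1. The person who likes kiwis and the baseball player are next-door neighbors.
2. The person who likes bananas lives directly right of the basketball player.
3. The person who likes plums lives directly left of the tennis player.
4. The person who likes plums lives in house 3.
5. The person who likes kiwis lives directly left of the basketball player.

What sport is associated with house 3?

Clue 4: the person who likes plums is in house 3.
Clue 2 places the person who likes bananas in house 4.
The basketball player is in house 3 (clue 2).
From clue 3, the tennis player must be in house 4.
Clue 5 places the person who likes kiwis in house 2.
The only favorite fruit still possible for house 1 is mangoes.
From clue 1, the baseball player must be in house 1.
House 2 sport: only rugby fits.
So: house 1 = mangoes/baseball, house 2 = kiwis/rugby, house 3 = plums/basketball, house 4 = bananas/tennis.

basketball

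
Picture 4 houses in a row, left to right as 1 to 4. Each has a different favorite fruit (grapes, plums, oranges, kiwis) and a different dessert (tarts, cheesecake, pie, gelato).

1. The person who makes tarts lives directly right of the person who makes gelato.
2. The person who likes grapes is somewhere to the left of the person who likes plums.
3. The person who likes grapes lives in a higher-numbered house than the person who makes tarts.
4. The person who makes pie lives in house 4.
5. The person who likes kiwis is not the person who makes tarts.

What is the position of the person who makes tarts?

Clue 3: the person who likes grapes is in house 3.
From clue 3, the person who makes tarts must be in house 2.
Clue 4: the person who makes pie is in house 4.
From clue 1, the person who makes gelato must be in house 1.
By clue 2, the person who likes plums is in house 4.
The only favorite fruit still possible for house 1 is kiwis.
House 2's favorite fruit must be oranges (nothing else left).
House 3 dessert: only cheesecake fits.
So: house 1 = kiwis/gelato, house 2 = oranges/tarts, house 3 = grapes/cheesecake, house 4 = plums/pie.

2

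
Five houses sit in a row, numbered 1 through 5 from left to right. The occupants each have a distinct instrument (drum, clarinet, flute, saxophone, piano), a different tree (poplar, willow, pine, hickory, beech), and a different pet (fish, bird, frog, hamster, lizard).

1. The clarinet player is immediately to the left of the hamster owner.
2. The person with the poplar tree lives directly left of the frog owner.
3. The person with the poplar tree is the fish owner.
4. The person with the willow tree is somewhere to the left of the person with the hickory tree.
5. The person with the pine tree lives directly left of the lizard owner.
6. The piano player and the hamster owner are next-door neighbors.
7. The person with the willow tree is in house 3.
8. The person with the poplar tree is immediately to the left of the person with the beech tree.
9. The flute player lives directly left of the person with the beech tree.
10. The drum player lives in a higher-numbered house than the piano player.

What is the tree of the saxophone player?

The person with the willow tree is in house 3 (clue 7).
The flute player is narrowed to house 1 or 4; consider each.
Placing it in house 4 leads to a contradiction, so it's in house 1.
Clue 9: the person with the beech tree is in house 2.
House 5's tree must be hickory (nothing else left).
The person with the poplar tree is in house 1 (clue 8).
House 4 tree: only pine fits.
From clue 2, the frog owner must be in house 2.
The fish owner is in house 1 (clue 3).
From clue 5, the lizard owner must be in house 5.
The clarinet player is narrowed to house 2 or 3; consider each.
Placing it in house 3 leads to a contradiction, so it's in house 2.
By clue 1, the hamster owner is in house 3.
So house 4 gets piano for instrument.
So house 4 gets bird for pet.
Clue 10: the drum player is in house 5.
The only instrument still possible for house 3 is saxophone.
So: house 1 = flute/poplar/fish, house 2 = clarinet/beech/frog, house 3 = saxophone/willow/hamster, house 4 = piano/pine/bird, house 5 = drum/hickory/lizard.

willow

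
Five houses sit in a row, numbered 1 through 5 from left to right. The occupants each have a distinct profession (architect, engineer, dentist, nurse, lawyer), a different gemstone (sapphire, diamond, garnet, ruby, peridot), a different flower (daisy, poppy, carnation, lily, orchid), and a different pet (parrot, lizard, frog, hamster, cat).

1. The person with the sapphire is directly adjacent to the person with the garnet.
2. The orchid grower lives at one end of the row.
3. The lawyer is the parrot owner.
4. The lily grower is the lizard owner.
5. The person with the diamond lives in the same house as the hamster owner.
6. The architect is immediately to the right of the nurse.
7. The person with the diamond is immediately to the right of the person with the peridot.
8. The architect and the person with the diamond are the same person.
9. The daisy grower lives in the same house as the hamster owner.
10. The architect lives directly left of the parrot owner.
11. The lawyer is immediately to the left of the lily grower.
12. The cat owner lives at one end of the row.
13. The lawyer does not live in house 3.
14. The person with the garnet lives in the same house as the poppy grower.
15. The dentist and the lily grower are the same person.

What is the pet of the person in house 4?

Clue 3: the lawyer is in house 4.
Clue 3 places the parrot owner in house 4.
The architect is in house 3 (clue 10).
The lily grower is in house 5 (clue 11).
Clue 15 places the dentist in house 5.
So house 1 gets orchid for flower.
Clue 4 places the lizard owner in house 5.
The nurse is in house 2 (clue 6).
Clue 8: the person with the diamond is in house 3.
So house 1 gets engineer for profession.
House 1 pet: only cat fits.
Clue 5 places the hamster owner in house 3.
By clue 7, the person with the peridot is in house 2.
By clue 9, the daisy grower is in house 3.
House 2 pet: only frog fits.
From clue 1, the person with the sapphire must be in house 5.
The poppy grower is in house 4 (clue 14).
The only gemstone still possible for house 1 is ruby.
House 4's gemstone must be garnet (nothing else left).
House 2's flower must be carnation (nothing else left).
So: house 1 = engineer/ruby/orchid/cat, house 2 = nurse/peridot/carnation/frog, house 3 = architect/diamond/daisy/hamster, house 4 = lawyer/garnet/poppy/parrot, house 5 = dentist/sapphire/lily/lizard.

parrot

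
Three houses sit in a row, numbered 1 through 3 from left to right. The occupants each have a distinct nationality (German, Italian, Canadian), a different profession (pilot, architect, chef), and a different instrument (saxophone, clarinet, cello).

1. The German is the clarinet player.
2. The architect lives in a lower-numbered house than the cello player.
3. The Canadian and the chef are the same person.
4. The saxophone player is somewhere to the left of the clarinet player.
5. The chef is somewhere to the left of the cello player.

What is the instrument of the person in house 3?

That leaves pilot as the profession for house 3.
That leaves saxophone as the instrument for house 1.
The Canadian is narrowed to house 1 or 2; consider each.
Placing it in house 2 leads to a contradiction, so it's in house 1.
By clue 3, the chef is in house 1.
House 2's profession must be architect (nothing else left).
From clue 2, the cello player must be in house 3.
So house 2 gets clarinet for instrument.
From clue 1, the German must be in house 2.
House 3's nationality must be Italian (nothing else left).
So: house 1 = Canadian/chef/saxophone, house 2 = German/architect/clarinet, house 3 = Italian/pilot/cello.

cello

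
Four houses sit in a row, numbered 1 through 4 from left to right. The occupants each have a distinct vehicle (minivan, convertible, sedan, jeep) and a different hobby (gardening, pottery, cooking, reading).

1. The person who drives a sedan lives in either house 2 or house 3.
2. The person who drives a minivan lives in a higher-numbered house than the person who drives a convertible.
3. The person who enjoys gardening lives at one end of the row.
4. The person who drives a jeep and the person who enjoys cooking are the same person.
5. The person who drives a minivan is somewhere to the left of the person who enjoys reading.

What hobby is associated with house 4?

cooking

The only vehicle still possible for house 4 is jeep.
The person who enjoys cooking is in house 4 (clue 4).
House 1 vehicle: only convertible fits.
That leaves pottery as the hobby for house 2.
House 3 hobby: only reading fits.
Clue 5: the person who drives a minivan is in house 2.
House 3 vehicle: only sedan fits.
House 1 hobby: only gardening fits.
So: house 1 = convertible/gardening, house 2 = minivan/pottery, house 3 = sedan/reading, house 4 = jeep/cooking.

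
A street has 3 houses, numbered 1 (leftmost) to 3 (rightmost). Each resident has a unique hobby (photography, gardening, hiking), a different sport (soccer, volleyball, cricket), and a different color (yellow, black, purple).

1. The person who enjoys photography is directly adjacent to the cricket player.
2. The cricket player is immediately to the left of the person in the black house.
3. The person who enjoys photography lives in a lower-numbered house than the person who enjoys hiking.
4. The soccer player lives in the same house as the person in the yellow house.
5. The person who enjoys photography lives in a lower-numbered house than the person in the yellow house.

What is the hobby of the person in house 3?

hiking

House 1 color: only purple fits.
The person who enjoys hiking is narrowed to house 2 or 3; consider each.
Placing it in house 2 leads to a contradiction, so it's in house 3.
The person who enjoys gardening is narrowed to house 1 or 2; consider each.
Placing it in house 2 leads to a contradiction, so it's in house 1.
House 2 hobby: only photography fits.
From clue 1, the cricket player must be in house 1.
Clue 2: the person in the black house is in house 2.
From clue 5, the person in the yellow house must be in house 3.
Clue 4 places the soccer player in house 3.
So house 2 gets volleyball for sport.
So: house 1 = gardening/cricket/purple, house 2 = photography/volleyball/black, house 3 = hiking/soccer/yellow.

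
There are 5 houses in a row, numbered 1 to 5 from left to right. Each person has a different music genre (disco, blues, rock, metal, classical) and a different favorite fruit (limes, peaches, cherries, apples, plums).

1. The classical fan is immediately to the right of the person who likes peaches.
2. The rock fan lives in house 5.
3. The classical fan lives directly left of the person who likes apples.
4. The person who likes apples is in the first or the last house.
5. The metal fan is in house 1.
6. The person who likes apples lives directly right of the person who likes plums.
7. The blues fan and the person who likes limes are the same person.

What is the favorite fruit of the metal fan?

The rock fan is in house 5 (clue 2).
By clue 4, the person who likes apples is in house 5.
By clue 5, the metal fan is in house 1.
By clue 6, the person who likes plums is in house 4.
Clue 3: the classical fan is in house 4.
Clue 1 places the person who likes peaches in house 3.
House 1 favorite fruit: only cherries fits.
House 2's favorite fruit must be limes (nothing else left).
Clue 7 places the blues fan in house 2.
So house 3 gets disco for music genre.
So: house 1 = metal/cherries, house 2 = blues/limes, house 3 = disco/peaches, house 4 = classical/plums, house 5 = rock/apples.

cherries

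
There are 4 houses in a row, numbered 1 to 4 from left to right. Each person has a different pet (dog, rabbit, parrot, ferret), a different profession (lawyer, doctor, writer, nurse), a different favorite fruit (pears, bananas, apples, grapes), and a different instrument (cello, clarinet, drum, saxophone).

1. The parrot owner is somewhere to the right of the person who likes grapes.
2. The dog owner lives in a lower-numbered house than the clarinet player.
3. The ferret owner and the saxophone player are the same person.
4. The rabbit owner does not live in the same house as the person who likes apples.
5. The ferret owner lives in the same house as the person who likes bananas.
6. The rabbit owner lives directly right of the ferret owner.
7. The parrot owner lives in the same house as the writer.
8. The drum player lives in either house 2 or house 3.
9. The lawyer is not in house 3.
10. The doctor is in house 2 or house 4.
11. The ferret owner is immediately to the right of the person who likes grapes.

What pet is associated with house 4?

parrot

The only pet still possible for house 1 is dog.
House 1 instrument: only cello fits.
So house 4 gets clarinet for instrument.
The ferret owner is narrowed to house 2 or 3; consider each.
Placing it in house 3 leads to a contradiction, so it's in house 2.
The saxophone player is in house 2 (clue 3).
From clue 5, the person who likes bananas must be in house 2.
From clue 6, the rabbit owner must be in house 3.
By clue 11, the person who likes grapes is in house 1.
That leaves parrot as the pet for house 4.
That leaves drum as the instrument for house 3.
Clue 4 places the person who likes apples in house 4.
By clue 7, the writer is in house 4.
House 3 profession: only nurse fits.
House 3 favorite fruit: only pears fits.
The only profession still possible for house 1 is lawyer.
House 2's profession must be doctor (nothing else left).
So: house 1 = dog/lawyer/grapes/cello, house 2 = ferret/doctor/bananas/saxophone, house 3 = rabbit/nurse/pears/drum, house 4 = parrot/writer/apples/clarinet.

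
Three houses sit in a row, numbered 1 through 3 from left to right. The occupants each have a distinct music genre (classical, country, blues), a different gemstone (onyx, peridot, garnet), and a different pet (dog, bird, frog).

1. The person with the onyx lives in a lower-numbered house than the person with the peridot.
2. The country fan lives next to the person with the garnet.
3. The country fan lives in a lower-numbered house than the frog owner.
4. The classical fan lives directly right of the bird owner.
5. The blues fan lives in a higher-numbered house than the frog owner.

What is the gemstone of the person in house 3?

peridot

Clue 5 places the blues fan in house 3.
By clue 5, the frog owner is in house 2.
The only music genre still possible for house 1 is country.
So house 2 gets classical for music genre.
House 3 pet: only dog fits.
By clue 2, the person with the garnet is in house 2.
The only gemstone still possible for house 1 is onyx.
That leaves peridot as the gemstone for house 3.
That leaves bird as the pet for house 1.
So: house 1 = country/onyx/bird, house 2 = classical/garnet/frog, house 3 = blues/peridot/dog.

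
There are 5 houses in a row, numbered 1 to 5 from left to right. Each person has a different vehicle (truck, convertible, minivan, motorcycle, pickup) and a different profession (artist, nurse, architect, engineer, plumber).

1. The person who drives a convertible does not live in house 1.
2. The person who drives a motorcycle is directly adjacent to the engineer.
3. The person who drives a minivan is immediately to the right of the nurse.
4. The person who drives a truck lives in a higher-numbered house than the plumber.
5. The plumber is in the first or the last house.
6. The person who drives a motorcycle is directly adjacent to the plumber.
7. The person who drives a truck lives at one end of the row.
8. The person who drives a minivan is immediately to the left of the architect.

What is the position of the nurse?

Clue 5 places the plumber in house 1.
Clue 6 places the person who drives a motorcycle in house 2.
The person who drives a truck is in house 5 (clue 7).
That leaves pickup as the vehicle for house 1.
From clue 2, the engineer must be in house 3.
Clue 3 places the person who drives a minivan in house 3.
Clue 8 places the architect in house 4.
That leaves convertible as the vehicle for house 4.
That leaves nurse as the profession for house 2.
The only profession still possible for house 5 is artist.
So: house 1 = pickup/plumber, house 2 = motorcycle/nurse, house 3 = minivan/engineer, house 4 = convertible/architect, house 5 = truck/artist.

2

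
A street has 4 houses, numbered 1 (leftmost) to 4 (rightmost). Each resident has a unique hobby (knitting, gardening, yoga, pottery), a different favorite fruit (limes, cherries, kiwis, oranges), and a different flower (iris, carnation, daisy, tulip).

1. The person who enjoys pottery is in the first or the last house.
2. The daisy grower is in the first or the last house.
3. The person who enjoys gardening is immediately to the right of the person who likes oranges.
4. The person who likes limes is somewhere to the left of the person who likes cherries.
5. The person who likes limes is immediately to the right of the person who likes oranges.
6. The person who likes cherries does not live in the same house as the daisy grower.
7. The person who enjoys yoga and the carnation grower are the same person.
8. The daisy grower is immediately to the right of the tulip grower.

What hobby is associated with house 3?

From clue 8, the daisy grower must be in house 4.
By clue 8, the tulip grower is in house 3.
From clue 6, the person who likes cherries must be in house 3.
That leaves kiwis as the favorite fruit for house 4.
Clue 5: the person who likes oranges is in house 1.
So house 2 gets limes for favorite fruit.
By clue 3, the person who enjoys gardening is in house 2.
The only hobby still possible for house 1 is yoga.
That leaves knitting as the hobby for house 3.
That leaves pottery as the hobby for house 4.
The carnation grower is in house 1 (clue 7).
The only flower still possible for house 2 is iris.
So: house 1 = yoga/oranges/carnation, house 2 = gardening/limes/iris, house 3 = knitting/cherries/tulip, house 4 = pottery/kiwis/daisy.

knitting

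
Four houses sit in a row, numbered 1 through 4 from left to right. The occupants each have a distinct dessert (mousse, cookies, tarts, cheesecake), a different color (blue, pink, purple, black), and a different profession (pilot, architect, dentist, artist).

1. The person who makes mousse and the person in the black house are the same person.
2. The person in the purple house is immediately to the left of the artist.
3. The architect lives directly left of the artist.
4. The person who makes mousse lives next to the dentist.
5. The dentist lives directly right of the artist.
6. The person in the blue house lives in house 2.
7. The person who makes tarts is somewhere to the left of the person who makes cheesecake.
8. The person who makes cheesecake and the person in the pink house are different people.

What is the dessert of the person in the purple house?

tarts

Clue 6: the person in the blue house is in house 2.
Clue 2: the person in the purple house is in house 1.
Clue 2: the artist is in house 2.
Clue 3: the architect is in house 1.
Clue 5: the dentist is in house 3.
The only profession still possible for house 4 is pilot.
Clue 4: the person who makes mousse is in house 4.
The person in the black house is in house 4 (clue 1).
So house 3 gets pink for color.
Clue 8: the person who makes cheesecake is in house 2.
That leaves cookies as the dessert for house 3.
The only dessert still possible for house 1 is tarts.
So: house 1 = tarts/purple/architect, house 2 = cheesecake/blue/artist, house 3 = cookies/pink/dentist, house 4 = mousse/black/pilot.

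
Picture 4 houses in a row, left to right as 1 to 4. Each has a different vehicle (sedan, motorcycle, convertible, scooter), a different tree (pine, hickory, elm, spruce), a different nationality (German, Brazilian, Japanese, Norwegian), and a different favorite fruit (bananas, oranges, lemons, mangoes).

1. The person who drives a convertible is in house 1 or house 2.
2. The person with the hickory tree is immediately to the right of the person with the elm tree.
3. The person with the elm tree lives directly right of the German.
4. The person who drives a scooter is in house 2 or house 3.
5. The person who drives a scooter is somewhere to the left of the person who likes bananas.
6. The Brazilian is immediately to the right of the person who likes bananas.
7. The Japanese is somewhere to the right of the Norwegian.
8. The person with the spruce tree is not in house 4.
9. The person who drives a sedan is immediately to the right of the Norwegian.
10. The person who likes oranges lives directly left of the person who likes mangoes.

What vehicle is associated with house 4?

motorcycle

Clue 6: the Brazilian is in house 4.
Clue 6: the person who likes bananas is in house 3.
Clue 5 places the person who drives a scooter in house 2.
By clue 10, the person who likes oranges is in house 1.
Clue 10 places the person who likes mangoes in house 2.
So house 4 gets motorcycle for vehicle.
House 3 nationality: only Japanese fits.
That leaves lemons as the favorite fruit for house 4.
Clue 9 places the Norwegian in house 2.
The only vehicle still possible for house 1 is convertible.
House 3 vehicle: only sedan fits.
House 1's nationality must be German (nothing else left).
From clue 3, the person with the elm tree must be in house 2.
From clue 2, the person with the hickory tree must be in house 3.
That leaves spruce as the tree for house 1.
The only tree still possible for house 4 is pine.
So: house 1 = convertible/spruce/German/oranges, house 2 = scooter/elm/Norwegian/mangoes, house 3 = sedan/hickory/Japanese/bananas, house 4 = motorcycle/pine/Brazilian/lemons.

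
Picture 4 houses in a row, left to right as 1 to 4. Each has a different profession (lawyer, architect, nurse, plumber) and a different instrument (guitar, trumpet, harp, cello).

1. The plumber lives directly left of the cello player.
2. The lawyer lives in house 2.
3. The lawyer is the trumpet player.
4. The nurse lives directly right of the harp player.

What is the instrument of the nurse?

cello

From clue 2, the lawyer must be in house 2.
From clue 3, the trumpet player must be in house 2.
Clue 1 places the plumber in house 3.
Clue 1 places the cello player in house 4.
The nurse is in house 4 (clue 4).
The harp player is in house 3 (clue 4).
That leaves architect as the profession for house 1.
House 1's instrument must be guitar (nothing else left).
So: house 1 = architect/guitar, house 2 = lawyer/trumpet, house 3 = plumber/harp, house 4 = nurse/cello.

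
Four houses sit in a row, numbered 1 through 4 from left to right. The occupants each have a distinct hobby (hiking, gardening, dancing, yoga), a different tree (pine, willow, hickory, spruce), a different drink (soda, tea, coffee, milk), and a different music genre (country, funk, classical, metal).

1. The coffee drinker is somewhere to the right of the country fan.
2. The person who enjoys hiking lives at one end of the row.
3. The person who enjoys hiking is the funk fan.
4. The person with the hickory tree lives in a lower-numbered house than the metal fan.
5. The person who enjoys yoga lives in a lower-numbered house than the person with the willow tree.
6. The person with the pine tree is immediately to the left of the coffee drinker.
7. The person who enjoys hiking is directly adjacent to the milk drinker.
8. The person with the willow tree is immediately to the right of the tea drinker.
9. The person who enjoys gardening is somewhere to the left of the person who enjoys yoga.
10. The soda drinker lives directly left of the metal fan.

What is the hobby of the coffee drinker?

So house 4 gets coffee for drink.
Clue 6: the person with the pine tree is in house 3.
House 4 tree: only willow fits.
House 1 drink: only soda fits.
From clue 8, the tea drinker must be in house 3.
Clue 10: the metal fan is in house 2.
The only drink still possible for house 2 is milk.
By clue 4, the person with the hickory tree is in house 1.
By clue 7, the person who enjoys hiking is in house 1.
That leaves gardening as the hobby for house 2.
So house 3 gets yoga for hobby.
That leaves dancing as the hobby for house 4.
House 2 tree: only spruce fits.
Clue 3: the funk fan is in house 1.
The only music genre still possible for house 4 is classical.
That leaves country as the music genre for house 3.
So: house 1 = hiking/hickory/soda/funk, house 2 = gardening/spruce/milk/metal, house 3 = yoga/pine/tea/country, house 4 = dancing/willow/coffee/classical.

dancing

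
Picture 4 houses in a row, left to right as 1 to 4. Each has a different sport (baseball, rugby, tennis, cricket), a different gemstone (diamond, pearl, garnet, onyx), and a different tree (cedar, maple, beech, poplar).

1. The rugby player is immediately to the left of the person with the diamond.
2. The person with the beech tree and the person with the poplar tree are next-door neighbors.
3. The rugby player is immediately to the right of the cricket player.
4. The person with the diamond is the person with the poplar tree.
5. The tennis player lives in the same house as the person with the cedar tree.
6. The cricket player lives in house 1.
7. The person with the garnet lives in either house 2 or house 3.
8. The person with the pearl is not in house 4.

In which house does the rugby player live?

The cricket player is in house 1 (clue 6).
From clue 3, the rugby player must be in house 2.
Clue 1: the person with the diamond is in house 3.
By clue 4, the person with the poplar tree is in house 3.
So house 2 gets garnet for gemstone.
House 4's gemstone must be onyx (nothing else left).
House 1 tree: only maple fits.
House 2's tree must be beech (nothing else left).
House 4's tree must be cedar (nothing else left).
From clue 5, the tennis player must be in house 4.
That leaves baseball as the sport for house 3.
That leaves pearl as the gemstone for house 1.
So: house 1 = cricket/pearl/maple, house 2 = rugby/garnet/beech, house 3 = baseball/diamond/poplar, house 4 = tennis/onyx/cedar.

2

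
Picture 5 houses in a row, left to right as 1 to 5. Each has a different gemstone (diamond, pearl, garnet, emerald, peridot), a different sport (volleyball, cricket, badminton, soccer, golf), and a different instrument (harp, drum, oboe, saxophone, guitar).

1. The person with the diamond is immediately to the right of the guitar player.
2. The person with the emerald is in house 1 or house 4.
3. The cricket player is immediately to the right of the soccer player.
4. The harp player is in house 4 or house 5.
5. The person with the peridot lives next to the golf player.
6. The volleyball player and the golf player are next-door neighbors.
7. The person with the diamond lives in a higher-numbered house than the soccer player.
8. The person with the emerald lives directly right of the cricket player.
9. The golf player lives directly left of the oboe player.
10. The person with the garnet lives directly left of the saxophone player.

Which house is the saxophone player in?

The person with the emerald is in house 4 (clue 8).
Clue 8 places the cricket player in house 3.
Clue 3 places the soccer player in house 2.
Clue 6: the volleyball player is in house 5.
From clue 6, the golf player must be in house 4.
Clue 9 places the oboe player in house 5.
The only sport still possible for house 1 is badminton.
House 1's instrument must be drum (nothing else left).
House 3 instrument: only saxophone fits.
Clue 10: the person with the garnet is in house 2.
House 1 gemstone: only pearl fits.
The only instrument still possible for house 2 is guitar.
So house 4 gets harp for instrument.
By clue 1, the person with the diamond is in house 3.
House 5's gemstone must be peridot (nothing else left).
So: house 1 = pearl/badminton/drum, house 2 = garnet/soccer/guitar, house 3 = diamond/cricket/saxophone, house 4 = emerald/golf/harp, house 5 = peridot/volleyball/oboe.

3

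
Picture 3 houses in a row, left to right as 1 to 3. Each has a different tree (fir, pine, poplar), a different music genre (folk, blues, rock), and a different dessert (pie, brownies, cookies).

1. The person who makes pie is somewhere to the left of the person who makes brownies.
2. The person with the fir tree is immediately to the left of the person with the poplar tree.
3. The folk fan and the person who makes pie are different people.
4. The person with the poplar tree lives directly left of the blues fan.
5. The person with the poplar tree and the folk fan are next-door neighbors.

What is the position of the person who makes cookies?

1

Clue 4: the person with the poplar tree is in house 2.
Clue 4: the blues fan is in house 3.
That leaves pine as the tree for house 3.
That leaves rock as the music genre for house 2.
By clue 3, the person who makes pie is in house 2.
That leaves fir as the tree for house 1.
That leaves folk as the music genre for house 1.
House 1's dessert must be cookies (nothing else left).
So house 3 gets brownies for dessert.
So: house 1 = fir/folk/cookies, house 2 = poplar/rock/pie, house 3 = pine/blues/brownies.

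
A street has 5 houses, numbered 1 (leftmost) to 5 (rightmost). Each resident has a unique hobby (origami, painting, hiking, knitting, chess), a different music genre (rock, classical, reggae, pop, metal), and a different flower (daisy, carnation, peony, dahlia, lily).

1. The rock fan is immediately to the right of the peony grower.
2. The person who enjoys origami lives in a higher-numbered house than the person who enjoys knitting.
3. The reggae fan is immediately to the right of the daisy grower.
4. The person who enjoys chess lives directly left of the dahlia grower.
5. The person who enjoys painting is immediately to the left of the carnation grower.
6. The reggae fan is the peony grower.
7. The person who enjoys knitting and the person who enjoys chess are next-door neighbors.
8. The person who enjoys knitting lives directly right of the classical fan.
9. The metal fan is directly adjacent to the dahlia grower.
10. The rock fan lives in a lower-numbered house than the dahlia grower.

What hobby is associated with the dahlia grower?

painting

The person who enjoys chess is narrowed to house 3 or 4; consider each.
Placing it in house 4 leads to a contradiction, so it's in house 3.
Clue 4 places the dahlia grower in house 4.
Clue 10 places the rock fan in house 3.
That leaves classical as the music genre for house 1.
That leaves reggae as the music genre for house 2.
So house 4 gets pop for music genre.
The only music genre still possible for house 5 is metal.
From clue 1, the peony grower must be in house 2.
By clue 3, the daisy grower is in house 1.
Clue 8: the person who enjoys knitting is in house 2.
Clue 5 places the person who enjoys painting in house 4.
Clue 5: the carnation grower is in house 5.
House 1's hobby must be hiking (nothing else left).
House 5 hobby: only origami fits.
The only flower still possible for house 3 is lily.
So: house 1 = hiking/classical/daisy, house 2 = knitting/reggae/peony, house 3 = chess/rock/lily, house 4 = painting/pop/dahlia, house 5 = origami/metal/carnation.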